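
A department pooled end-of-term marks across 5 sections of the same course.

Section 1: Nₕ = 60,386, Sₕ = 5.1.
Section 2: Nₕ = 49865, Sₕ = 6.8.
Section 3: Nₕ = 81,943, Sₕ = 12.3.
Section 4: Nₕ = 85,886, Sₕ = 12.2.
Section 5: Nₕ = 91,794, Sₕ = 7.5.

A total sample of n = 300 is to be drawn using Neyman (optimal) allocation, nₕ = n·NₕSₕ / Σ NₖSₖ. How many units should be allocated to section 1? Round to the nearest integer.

27

Σ NₕSₕ = 60386·5.1 + 49865·6.8 + 81943·12.3 + 85886·12.2 + 91794·7.5 = 3391213.7.
Share for 1: 307968.6/3391213.7 = 0.09081.
n_1 = 300 × 0.09081 = 27.244... → 27.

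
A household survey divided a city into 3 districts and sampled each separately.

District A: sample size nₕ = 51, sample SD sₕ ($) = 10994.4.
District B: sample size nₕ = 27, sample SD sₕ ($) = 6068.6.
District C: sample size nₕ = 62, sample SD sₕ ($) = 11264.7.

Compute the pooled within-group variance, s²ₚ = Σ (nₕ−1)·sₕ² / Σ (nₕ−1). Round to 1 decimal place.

107604880.0

Degrees of freedom: 50 + 26 + 61 = 137.
Σ(nₕ−1)sₕ² = 50·120876831.36 + 26·36827905.96 + 61·126893466.09 = 14741868554.45.
s²ₚ = 14741868554.45 / 137 = 107604879.959... → 107604880.0.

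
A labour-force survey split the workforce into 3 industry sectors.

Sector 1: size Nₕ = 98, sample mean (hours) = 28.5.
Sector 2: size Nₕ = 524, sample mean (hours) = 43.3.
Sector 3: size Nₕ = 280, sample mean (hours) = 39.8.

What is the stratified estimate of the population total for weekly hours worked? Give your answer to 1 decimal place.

36626.2

Population total = Σ Nₕ·x̄ₕ (each stratum's size times its mean).
98·28.5 + 524·43.3 + 280·39.8 = 2793 + 22689.2 + 11144 = 36626.2.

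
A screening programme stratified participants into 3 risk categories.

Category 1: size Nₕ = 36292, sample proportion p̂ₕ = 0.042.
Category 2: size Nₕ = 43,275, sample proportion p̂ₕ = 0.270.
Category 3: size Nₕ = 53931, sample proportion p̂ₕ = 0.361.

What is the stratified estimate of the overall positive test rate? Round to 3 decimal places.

N = 36292 + 43275 + 53931 = 133498.
Overall proportion = Σ (Nₕ/N)·p̂ₕ.
Σ Nₕp̂ₕ = 1524.264 + 11684.25 + 19469.091 = 32677.605.
32677.605 / 133498 = 0.24478... → 0.245.

0.245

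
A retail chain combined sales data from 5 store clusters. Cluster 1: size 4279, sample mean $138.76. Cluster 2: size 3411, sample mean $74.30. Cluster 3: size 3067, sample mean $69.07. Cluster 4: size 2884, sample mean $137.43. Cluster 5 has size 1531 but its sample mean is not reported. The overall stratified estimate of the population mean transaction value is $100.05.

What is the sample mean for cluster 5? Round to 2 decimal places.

40.88

N = 4279 + 3411 + 3067 + 2884 + 1531 = 15172.
Overall total = μ·N = 100.05·15172 = 1517958.6.
Subtract the known strata: 4279·138.76 + 3411·74.30 + 3067·69.07 + 2884·137.43 = 1455377.15.
Remaining total for cluster 5: 1517958.6 − 1455377.15 = 62581.45.
Divide by its size: 62581.45 / 1531 = 40.8762... → 40.88.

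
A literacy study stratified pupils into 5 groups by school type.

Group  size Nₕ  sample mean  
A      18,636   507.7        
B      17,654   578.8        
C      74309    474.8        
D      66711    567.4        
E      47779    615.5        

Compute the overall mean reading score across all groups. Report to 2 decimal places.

542.99

x̄_st = (Σ Nₕx̄ₕ) / (Σ Nₕ) = (18636·507.7 + 17654·578.8 + 74309·474.8 + 66711·567.4 + 47779·615.5) / 225089
= 122221341.5 / 225089 = 542.9912... → 542.99.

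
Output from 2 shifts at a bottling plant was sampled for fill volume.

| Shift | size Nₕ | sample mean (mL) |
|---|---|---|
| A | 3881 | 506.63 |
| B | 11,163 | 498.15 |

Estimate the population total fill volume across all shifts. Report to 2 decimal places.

7527079.48

A: 3881·506.63 = 1966231.03
B: 11163·498.15 = 5560848.45
τ̂ = Σ Nₕx̄ₕ = 7527079.48.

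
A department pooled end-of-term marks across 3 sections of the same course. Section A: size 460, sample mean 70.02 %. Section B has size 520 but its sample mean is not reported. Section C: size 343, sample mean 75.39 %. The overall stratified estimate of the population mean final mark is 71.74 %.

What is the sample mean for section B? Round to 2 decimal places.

Σ Nₕx̄ₕ = N·μ, so 520·x̄_B = 1323·71.74 − (460·70.02 + 343·75.39).
= 94912.02 − 58067.97 = 36844.05.
x̄_B = 36844.05 / 520 = 70.8539... → 70.85.

70.85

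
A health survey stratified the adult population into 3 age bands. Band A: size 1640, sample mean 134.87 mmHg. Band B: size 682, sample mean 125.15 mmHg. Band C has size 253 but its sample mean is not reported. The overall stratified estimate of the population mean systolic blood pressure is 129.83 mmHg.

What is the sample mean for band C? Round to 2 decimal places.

109.78

Σ Nₕx̄ₕ = N·μ, so 253·x̄_C = 2575·129.83 − (1640·134.87 + 682·125.15).
= 334312.25 − 306539.1 = 27773.15.
x̄_C = 27773.15 / 253 = 109.7753... → 109.78.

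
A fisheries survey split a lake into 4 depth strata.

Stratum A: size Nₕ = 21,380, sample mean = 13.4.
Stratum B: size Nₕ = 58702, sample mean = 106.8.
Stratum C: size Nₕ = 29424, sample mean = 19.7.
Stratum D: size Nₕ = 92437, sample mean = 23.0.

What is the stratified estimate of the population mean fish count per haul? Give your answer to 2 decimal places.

N = 21380 + 58702 + 29424 + 92437 = 201943.
The stratified mean weights each stratum mean by its population share Nₕ/N.
Σ Nₕx̄ₕ = 21380·13.4 + 58702·106.8 + 29424·19.7 + 92437·23.0 = 286492 + 6269373.6 + 579652.8 + 2126051 = 9261569.4.
Divide by N: 9261569.4 / 201943 = 45.8623... → 45.86.

45.86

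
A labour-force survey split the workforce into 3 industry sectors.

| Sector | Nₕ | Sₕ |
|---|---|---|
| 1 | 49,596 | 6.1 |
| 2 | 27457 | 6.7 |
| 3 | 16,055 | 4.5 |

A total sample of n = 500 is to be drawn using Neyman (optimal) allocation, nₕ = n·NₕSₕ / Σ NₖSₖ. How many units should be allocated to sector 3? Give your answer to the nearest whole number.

1: NₕSₕ = 49596·6.1 = 302535.6
2: NₕSₕ = 27457·6.7 = 183961.9
3: NₕSₕ = 16055·4.5 = 72247.5
Σ NₕSₕ = 558745.
n_3 = 500·72247.5/558745 = 64.652... → 65.

65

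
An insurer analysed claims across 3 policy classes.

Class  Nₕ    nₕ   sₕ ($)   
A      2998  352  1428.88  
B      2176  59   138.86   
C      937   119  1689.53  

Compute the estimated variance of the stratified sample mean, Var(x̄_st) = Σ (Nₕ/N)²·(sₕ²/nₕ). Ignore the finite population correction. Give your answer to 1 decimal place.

N = 6111; Wₕ = Nₕ/N.
class A: (2998/6111)²·1428.88²/352 = 1396.0068
class B: (2176/6111)²·138.86²/59 = 41.4377
class C: (937/6111)²·1689.53²/119 = 563.9485
Sum = 2001.3930 → 2001.4.

2001.4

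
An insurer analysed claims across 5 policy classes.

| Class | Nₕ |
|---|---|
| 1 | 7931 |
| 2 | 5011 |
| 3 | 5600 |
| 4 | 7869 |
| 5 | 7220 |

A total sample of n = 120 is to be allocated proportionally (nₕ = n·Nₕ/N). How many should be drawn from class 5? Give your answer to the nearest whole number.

26

N = 7931 + 5011 + 5600 + 7869 + 7220 = 33631.
n_5 = 120·7220/33631 = 25.762... → 26.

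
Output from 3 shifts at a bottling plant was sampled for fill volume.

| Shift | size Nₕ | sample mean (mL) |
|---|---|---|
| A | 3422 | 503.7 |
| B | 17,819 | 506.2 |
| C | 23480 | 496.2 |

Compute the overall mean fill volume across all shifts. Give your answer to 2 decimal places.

x̄_st = (Σ Nₕx̄ₕ) / (Σ Nₕ) = (3422·503.7 + 17819·506.2 + 23480·496.2) / 44721
= 22394415.2 / 44721 = 500.7584... → 500.76.

500.76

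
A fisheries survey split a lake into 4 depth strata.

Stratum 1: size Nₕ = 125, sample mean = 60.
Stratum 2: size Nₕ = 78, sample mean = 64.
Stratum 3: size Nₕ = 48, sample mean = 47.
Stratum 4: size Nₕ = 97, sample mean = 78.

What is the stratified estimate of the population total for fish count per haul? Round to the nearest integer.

1: 125·60 = 7500
2: 78·64 = 4992
3: 48·47 = 2256
4: 97·78 = 7566
τ̂ = Σ Nₕx̄ₕ = 22314.

22314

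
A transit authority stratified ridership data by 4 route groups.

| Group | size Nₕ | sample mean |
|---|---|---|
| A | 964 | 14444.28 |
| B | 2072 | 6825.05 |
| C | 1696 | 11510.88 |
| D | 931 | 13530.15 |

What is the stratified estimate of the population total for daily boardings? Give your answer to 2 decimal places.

Estimate total by summing Nₕ·x̄ₕ over strata.
964·14444.28 + 2072·6825.05 + 1696·11510.88 + 931·13530.15 = 13924285.92 + 14141503.6 + 19522452.48 + 12596569.65 = 60184811.65.

60184811.65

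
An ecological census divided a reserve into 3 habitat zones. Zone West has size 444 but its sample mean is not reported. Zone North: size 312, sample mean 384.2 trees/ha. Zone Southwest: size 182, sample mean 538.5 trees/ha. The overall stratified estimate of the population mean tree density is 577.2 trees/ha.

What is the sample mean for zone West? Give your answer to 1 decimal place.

N = 444 + 312 + 182 = 938.
Overall total = μ·N = 577.2·938 = 541413.6.
Subtract the known strata: 312·384.2 + 182·538.5 = 217877.4.
Remaining total for zone West: 541413.6 − 217877.4 = 323536.2.
Divide by its size: 323536.2 / 444 = 728.685... → 728.7.

728.7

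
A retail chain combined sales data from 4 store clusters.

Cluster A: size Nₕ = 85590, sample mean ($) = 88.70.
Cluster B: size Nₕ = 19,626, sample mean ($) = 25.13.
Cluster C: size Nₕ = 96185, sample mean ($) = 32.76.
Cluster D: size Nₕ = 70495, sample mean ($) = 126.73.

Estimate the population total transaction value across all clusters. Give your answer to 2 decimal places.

20169886.33

A: 85590·88.70 = 7591833
B: 19626·25.13 = 493201.38
C: 96185·32.76 = 3151020.6
D: 70495·126.73 = 8933831.35
τ̂ = Σ Nₕx̄ₕ = 20169886.33.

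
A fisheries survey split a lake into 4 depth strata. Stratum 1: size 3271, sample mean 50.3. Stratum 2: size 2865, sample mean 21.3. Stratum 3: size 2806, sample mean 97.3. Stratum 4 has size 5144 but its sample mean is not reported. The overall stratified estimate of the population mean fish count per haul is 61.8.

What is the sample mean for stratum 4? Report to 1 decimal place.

72.3

Σ Nₕx̄ₕ = N·μ, so 5144·x̄_4 = 14086·61.8 − (3271·50.3 + 2865·21.3 + 2806·97.3).
= 870514.8 − 498579.6 = 371935.2.
x̄_4 = 371935.2 / 5144 = 72.305... → 72.3.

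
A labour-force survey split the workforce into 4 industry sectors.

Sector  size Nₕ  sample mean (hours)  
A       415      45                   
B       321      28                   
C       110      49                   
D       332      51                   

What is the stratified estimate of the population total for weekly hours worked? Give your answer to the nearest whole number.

49985

Estimate total by summing Nₕ·x̄ₕ over strata.
415·45 + 321·28 + 110·49 + 332·51 = 18675 + 8988 + 5390 + 16932 = 49985.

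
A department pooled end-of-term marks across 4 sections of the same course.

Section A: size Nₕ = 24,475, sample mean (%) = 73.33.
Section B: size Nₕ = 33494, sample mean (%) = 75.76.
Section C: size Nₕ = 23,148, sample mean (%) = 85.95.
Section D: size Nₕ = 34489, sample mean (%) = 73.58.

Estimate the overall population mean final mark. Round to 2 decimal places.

76.64

x̄_st = (Σ Nₕx̄ₕ) / (Σ Nₕ) = (24475·73.33 + 33494·75.76 + 23148·85.95 + 34489·73.58) / 115606
= 8859528.41 / 115606 = 76.6355... → 76.64.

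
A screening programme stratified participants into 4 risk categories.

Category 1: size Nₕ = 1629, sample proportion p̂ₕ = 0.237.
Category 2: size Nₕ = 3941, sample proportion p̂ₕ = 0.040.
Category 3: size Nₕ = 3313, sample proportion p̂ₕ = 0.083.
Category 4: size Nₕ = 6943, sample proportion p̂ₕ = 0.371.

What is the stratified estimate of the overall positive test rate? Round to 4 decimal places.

0.2145

N = 1629 + 3941 + 3313 + 6943 = 15826.
Overall proportion = Σ (Nₕ/N)·p̂ₕ.
Σ Nₕp̂ₕ = 386.073 + 157.64 + 274.979 + 2575.853 = 3394.545.
3394.545 / 15826 = 0.214492... → 0.2145.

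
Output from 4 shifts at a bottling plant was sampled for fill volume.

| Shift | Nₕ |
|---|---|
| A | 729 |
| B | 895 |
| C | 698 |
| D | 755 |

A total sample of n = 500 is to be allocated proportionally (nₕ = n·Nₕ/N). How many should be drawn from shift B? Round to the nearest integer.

Share of shift B = 895/3077 = 0.29087.
Allocate 500 × 0.29087 = 145.434... → 145.

145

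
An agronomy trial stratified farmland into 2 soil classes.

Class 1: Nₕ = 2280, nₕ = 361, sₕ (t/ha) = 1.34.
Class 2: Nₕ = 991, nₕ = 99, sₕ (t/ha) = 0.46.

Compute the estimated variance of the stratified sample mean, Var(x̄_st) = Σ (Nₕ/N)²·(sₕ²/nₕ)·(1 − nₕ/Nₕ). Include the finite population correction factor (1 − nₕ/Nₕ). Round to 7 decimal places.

N = 3271. Term for each stratum: Wₕ²sₕ²/nₕ·(1−nₕ/Nₕ).
Var(x̄_st) = 0.0020340008 + 0.0001765867 = 0.0022105875 → 0.0022106.

0.0022106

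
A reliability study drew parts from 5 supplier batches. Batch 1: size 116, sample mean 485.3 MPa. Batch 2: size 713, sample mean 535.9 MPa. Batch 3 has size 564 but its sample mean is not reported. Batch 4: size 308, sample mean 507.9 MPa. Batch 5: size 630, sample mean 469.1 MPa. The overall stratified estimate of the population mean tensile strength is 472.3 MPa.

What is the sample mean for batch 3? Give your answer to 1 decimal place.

Σ Nₕx̄ₕ = N·μ, so 564·x̄_3 = 2331·472.3 − (116·485.3 + 713·535.9 + 308·507.9 + 630·469.1).
= 1100931.3 − 890357.7 = 210573.6.
x̄_3 = 210573.6 / 564 = 373.357... → 373.4.

373.4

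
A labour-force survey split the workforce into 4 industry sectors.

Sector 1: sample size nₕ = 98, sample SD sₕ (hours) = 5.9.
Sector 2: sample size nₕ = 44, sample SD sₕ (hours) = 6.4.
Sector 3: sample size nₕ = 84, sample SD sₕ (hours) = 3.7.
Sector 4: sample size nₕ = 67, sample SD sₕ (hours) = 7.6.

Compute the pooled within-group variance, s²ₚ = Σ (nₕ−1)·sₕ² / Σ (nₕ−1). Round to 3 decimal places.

34.901

Degrees of freedom: 97 + 43 + 83 + 66 = 289.
Σ(nₕ−1)sₕ² = 97·34.81 + 43·40.96 + 83·13.69 + 66·57.76 = 10086.28.
s²ₚ = 10086.28 / 289 = 34.90062... → 34.901.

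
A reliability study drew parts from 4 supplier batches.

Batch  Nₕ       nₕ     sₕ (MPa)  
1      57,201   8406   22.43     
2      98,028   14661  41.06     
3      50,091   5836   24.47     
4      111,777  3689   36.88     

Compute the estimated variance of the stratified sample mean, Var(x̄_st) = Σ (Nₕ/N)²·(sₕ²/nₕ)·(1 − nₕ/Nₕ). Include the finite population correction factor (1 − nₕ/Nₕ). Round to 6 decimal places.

N = 317097; Wₕ = Nₕ/N.
batch 1: (57201/317097)²·22.43²/8406·(1 − 8406/57201) = 0.001661360
batch 2: (98028/317097)²·41.06²/14661·(1 − 14661/98028) = 0.009346184
batch 3: (50091/317097)²·24.47²/5836·(1 − 5836/50091) = 0.002261989
batch 4: (111777/317097)²·36.88²/3689·(1 − 3689/111777) = 0.044301541
Sum = 0.057571074 → 0.057571.

0.057571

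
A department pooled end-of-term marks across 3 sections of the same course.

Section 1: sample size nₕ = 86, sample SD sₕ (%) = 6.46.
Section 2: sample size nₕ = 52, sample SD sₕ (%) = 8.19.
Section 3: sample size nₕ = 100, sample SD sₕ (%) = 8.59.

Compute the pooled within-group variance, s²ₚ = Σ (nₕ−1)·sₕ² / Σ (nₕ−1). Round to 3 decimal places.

60.737

Degrees of freedom: 85 + 51 + 99 = 235.
Σ(nₕ−1)sₕ² = 85·41.7316 + 51·67.0761 + 99·73.7881 = 14273.089.
s²ₚ = 14273.089 / 235 = 60.73655... → 60.737.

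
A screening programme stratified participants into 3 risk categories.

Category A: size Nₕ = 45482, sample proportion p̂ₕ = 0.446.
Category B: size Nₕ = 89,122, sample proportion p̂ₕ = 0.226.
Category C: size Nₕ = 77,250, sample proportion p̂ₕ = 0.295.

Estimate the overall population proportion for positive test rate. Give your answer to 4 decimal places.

0.2984

N = 45482 + 89122 + 77250 = 211854.
Overall proportion = Σ (Nₕ/N)·p̂ₕ.
Σ Nₕp̂ₕ = 20284.972 + 20141.572 + 22788.75 = 63215.294.
63215.294 / 211854 = 0.298391... → 0.2984.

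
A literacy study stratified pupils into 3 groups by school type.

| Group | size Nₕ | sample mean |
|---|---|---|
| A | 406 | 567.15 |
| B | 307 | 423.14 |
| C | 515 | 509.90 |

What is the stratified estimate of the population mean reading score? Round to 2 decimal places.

507.14

N = 406 + 307 + 515 = 1228.
Overall mean = Σ (Nₕ/N)·x̄ₕ — weight by population share, not a simple average.
Σ Nₕx̄ₕ = 406·567.15 + 307·423.14 + 515·509.90 = 230262.9 + 129903.98 + 262598.5 = 622765.38.
Divide by N: 622765.38 / 1228 = 507.1379... → 507.14.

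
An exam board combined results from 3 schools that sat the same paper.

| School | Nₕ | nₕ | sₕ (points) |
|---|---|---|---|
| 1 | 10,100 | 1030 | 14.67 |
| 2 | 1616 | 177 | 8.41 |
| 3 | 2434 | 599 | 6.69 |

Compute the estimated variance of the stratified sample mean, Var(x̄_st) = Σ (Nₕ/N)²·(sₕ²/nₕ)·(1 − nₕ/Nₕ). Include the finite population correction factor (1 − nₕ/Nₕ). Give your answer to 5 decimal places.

0.10190

N = 14150; Wₕ = Nₕ/N.
school 1: (10100/14150)²·14.67²/1030·(1 − 1030/10100) = 0.09559579
school 2: (1616/14150)²·8.41²/177·(1 − 177/1616) = 0.00464096
school 3: (2434/14150)²·6.69²/599·(1 − 599/2434) = 0.00166675
Sum = 0.10190350 → 0.10190.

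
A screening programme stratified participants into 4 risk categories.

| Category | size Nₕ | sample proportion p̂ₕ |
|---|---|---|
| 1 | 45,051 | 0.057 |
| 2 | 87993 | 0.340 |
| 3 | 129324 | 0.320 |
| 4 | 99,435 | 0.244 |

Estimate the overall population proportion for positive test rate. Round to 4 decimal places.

Wₕ = Nₕ/N with N = 361803: 0.1245, 0.2432, 0.3574, 0.2748.
p̂_st = 0.1245·0.057 + 0.2432·0.340 + 0.3574·0.320 + 0.2748·0.244 ≈ 0.271229... → 0.2712.

0.2712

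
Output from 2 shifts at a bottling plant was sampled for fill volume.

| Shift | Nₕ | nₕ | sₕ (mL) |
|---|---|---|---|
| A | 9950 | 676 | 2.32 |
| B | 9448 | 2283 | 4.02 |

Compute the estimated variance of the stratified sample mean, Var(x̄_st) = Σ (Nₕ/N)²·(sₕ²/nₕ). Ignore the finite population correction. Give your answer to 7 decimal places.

N = 19398. Term for each stratum: Wₕ²sₕ²/nₕ.
Var(x̄_st) = 0.0020948915 + 0.0016792372 = 0.0037741287 → 0.0037741.

0.0037741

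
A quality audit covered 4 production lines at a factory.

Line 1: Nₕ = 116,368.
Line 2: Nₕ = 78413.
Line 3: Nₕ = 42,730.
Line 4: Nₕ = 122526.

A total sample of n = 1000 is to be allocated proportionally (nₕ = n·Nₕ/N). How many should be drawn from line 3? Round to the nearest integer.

Share of line 3 = 42730/360037 = 0.11868.
Allocate 1000 × 0.11868 = 118.682... → 119.

119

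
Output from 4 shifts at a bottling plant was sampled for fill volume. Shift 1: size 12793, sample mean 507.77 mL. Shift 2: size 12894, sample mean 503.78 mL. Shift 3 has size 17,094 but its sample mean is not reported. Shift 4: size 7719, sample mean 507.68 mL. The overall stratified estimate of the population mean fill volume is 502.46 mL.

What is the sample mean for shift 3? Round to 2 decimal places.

Σ Nₕx̄ₕ = N·μ, so 17094·x̄_3 = 50500·502.46 − (12793·507.77 + 12894·503.78 + 7719·507.68).
= 25374230 − 16910422.85 = 8463807.15.
x̄_3 = 8463807.15 / 17094 = 495.1332... → 495.13.

495.13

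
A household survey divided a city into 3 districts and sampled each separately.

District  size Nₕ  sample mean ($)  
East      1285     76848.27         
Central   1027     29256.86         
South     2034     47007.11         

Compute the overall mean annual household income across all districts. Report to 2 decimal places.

51635.82

N = 1285 + 1027 + 2034 = 4346.
The stratified mean weights each stratum mean by its population share Nₕ/N.
Σ Nₕx̄ₕ = 1285·76848.27 + 1027·29256.86 + 2034·47007.11 = 98750026.95 + 30046795.22 + 95612461.74 = 224409283.91.
Divide by N: 224409283.91 / 4346 = 51635.8223... → 51635.82.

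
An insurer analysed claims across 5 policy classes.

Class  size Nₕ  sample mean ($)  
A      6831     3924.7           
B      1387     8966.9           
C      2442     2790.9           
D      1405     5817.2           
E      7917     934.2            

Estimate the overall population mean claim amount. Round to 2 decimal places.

N = 6831 + 1387 + 2442 + 1405 + 7917 = 19982.
Weight each subgroup mean by Nₕ/N and sum.
Σ Nₕx̄ₕ = 6831·3924.7 + 1387·8966.9 + 2442·2790.9 + 1405·5817.2 + 7917·934.2 = 26809625.7 + 12437090.3 + 6815377.8 + 8173166 + 7396061.4 = 61631321.2.
Divide by N: 61631321.2 / 19982 = 3084.3420... → 3084.34.

3084.34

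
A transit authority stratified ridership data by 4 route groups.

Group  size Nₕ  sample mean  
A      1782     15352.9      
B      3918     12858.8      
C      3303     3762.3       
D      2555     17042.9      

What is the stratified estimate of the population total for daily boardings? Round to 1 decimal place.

133711132.6

A: 1782·15352.9 = 27358867.8
B: 3918·12858.8 = 50380778.4
C: 3303·3762.3 = 12426876.9
D: 2555·17042.9 = 43544609.5
τ̂ = Σ Nₕx̄ₕ = 133711132.6.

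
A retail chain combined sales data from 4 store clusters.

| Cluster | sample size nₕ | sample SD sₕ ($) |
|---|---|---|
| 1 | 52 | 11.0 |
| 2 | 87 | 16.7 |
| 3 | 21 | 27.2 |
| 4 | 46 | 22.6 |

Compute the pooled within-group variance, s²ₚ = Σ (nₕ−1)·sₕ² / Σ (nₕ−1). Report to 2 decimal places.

Degrees of freedom: 51 + 86 + 20 + 45 = 202.
Σ(nₕ−1)sₕ² = 51·121 + 86·278.89 + 20·739.84 + 45·510.76 = 67936.54.
s²ₚ = 67936.54 / 202 = 336.3195... → 336.32.

336.32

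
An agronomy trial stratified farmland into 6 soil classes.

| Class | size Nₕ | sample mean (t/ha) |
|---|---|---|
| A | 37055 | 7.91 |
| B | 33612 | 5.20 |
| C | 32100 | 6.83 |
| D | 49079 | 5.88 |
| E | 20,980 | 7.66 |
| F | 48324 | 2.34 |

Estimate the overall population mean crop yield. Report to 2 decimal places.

5.65

x̄_st = (Σ Nₕx̄ₕ) / (Σ Nₕ) = (37055·7.91 + 33612·5.20 + 32100·6.83 + 49079·5.88 + 20980·7.66 + 48324·2.34) / 221150
= 1249499.93 / 221150 = 5.6500... → 5.65.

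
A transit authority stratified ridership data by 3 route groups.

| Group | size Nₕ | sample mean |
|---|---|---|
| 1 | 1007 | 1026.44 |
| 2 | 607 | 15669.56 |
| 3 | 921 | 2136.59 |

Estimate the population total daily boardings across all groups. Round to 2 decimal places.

12512847.39

Population total = Σ Nₕ·x̄ₕ (each stratum's size times its mean).
1007·1026.44 + 607·15669.56 + 921·2136.59 = 1033625.08 + 9511422.92 + 1967799.39 = 12512847.39.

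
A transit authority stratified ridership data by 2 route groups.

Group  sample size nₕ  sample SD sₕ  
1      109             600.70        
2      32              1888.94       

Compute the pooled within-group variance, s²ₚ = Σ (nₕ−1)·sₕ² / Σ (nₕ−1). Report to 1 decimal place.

Degrees of freedom: 108 + 31 = 139.
Σ(nₕ−1)sₕ² = 108·360840.49 + 31·3568094.3236 = 149581696.9516.
s²ₚ = 149581696.9516 / 139 = 1076127.316... → 1076127.3.

1076127.3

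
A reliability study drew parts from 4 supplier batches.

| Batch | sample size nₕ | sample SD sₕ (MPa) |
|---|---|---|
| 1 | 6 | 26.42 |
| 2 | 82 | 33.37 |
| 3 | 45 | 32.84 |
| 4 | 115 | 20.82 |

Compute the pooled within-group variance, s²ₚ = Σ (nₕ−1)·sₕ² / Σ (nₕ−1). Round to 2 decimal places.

780.97

Degrees of freedom: 5 + 81 + 44 + 114 = 244.
Σ(nₕ−1)sₕ² = 5·698.0164 + 81·1113.5569 + 44·1078.4656 + 114·433.4724 = 190556.5309.
s²ₚ = 190556.5309 / 244 = 780.9694... → 780.97.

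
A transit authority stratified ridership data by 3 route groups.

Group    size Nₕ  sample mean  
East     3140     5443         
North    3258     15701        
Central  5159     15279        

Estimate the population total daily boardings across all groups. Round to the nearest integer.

147069239

East: 3140·5443 = 17091020
North: 3258·15701 = 51153858
Central: 5159·15279 = 78824361
τ̂ = Σ Nₕx̄ₕ = 147069239.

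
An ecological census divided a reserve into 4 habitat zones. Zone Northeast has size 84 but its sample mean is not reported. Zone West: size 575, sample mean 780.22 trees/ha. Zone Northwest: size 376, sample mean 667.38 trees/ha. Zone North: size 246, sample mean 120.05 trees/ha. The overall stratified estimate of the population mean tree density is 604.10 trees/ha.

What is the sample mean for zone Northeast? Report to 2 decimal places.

532.84

Σ Nₕx̄ₕ = N·μ, so 84·x̄_Northeast = 1281·604.10 − (575·780.22 + 376·667.38 + 246·120.05).
= 773852.1 − 729093.68 = 44758.42.
x̄_Northeast = 44758.42 / 84 = 532.8383... → 532.84.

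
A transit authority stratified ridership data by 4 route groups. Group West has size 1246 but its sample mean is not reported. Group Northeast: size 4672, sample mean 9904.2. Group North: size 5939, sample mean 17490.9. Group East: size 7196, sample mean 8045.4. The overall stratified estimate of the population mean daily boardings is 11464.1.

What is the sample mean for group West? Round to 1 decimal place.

Σ Nₕx̄ₕ = N·μ, so 1246·x̄_West = 19053·11464.1 − (4672·9904.2 + 5939·17490.9 + 7196·8045.4).
= 218425497.3 − 208045575.9 = 10379921.4.
x̄_West = 10379921.4 / 1246 = 8330.595... → 8330.6.

8330.6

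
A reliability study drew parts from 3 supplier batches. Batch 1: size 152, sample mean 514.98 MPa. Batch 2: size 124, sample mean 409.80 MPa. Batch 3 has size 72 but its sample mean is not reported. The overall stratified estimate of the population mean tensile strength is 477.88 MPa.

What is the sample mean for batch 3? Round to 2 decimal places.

N = 152 + 124 + 72 = 348.
Overall total = μ·N = 477.88·348 = 166302.24.
Subtract the known strata: 152·514.98 + 124·409.80 = 129092.16.
Remaining total for batch 3: 166302.24 − 129092.16 = 37210.08.
Divide by its size: 37210.08 / 72 = 516.8067... → 516.81.

516.81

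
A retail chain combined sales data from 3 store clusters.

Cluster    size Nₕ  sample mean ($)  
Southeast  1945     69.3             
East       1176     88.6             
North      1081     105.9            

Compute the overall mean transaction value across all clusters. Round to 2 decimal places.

84.12

N = 4202; weights Wₕ = Nₕ/N = (0.4629, 0.2799, 0.2573).
x̄_st = Σ Wₕ·x̄ₕ = 0.4629·69.3 + 0.2799·88.6 + 0.2573·105.9 ≈ 84.1171...
→ 84.12.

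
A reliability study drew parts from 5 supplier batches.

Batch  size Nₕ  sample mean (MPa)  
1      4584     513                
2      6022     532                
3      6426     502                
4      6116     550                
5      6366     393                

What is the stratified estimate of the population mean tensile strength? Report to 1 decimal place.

N = 4584 + 6022 + 6426 + 6116 + 6366 = 29514.
The stratified mean weights each stratum mean by its population share Nₕ/N.
Σ Nₕx̄ₕ = 4584·513 + 6022·532 + 6426·502 + 6116·550 + 6366·393 = 2351592 + 3203704 + 3225852 + 3363800 + 2501838 = 14646786.
Divide by N: 14646786 / 29514 = 496.266... → 496.3.

496.3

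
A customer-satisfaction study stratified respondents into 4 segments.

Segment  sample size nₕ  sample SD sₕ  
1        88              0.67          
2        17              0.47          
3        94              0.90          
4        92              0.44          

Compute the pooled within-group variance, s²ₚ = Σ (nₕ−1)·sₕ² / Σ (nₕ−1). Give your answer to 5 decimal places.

1: (88−1)·0.67² = 87·0.4489 = 39.0543
2: (17−1)·0.47² = 16·0.2209 = 3.5344
3: (94−1)·0.90² = 93·0.81 = 75.33
4: (92−1)·0.44² = 91·0.1936 = 17.6176
Numerator = 135.5363; denominator = Σ(nₕ−1) = 287.
s²ₚ = 135.5363/287 = 0.4722519... → 0.47225.

0.47225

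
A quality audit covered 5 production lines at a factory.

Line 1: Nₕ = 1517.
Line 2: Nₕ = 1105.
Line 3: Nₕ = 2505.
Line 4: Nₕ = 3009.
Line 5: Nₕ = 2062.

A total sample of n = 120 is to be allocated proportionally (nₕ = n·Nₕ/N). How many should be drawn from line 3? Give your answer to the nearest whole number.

Share of line 3 = 2505/10198 = 0.24564.
Allocate 120 × 0.24564 = 29.476... → 29.

29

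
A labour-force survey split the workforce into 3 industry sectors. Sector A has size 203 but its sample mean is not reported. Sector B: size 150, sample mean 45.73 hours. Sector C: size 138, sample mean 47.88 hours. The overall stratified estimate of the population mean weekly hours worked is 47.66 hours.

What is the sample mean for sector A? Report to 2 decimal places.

48.94

N = 203 + 150 + 138 = 491.
Overall total = μ·N = 47.66·491 = 23401.06.
Subtract the known strata: 150·45.73 + 138·47.88 = 13466.94.
Remaining total for sector A: 23401.06 − 13466.94 = 9934.12.
Divide by its size: 9934.12 / 203 = 48.9366... → 48.94.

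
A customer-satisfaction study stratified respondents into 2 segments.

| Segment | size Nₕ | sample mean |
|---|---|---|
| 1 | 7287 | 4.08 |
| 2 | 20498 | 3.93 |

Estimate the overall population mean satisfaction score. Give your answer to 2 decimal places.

x̄_st = (Σ Nₕx̄ₕ) / (Σ Nₕ) = (7287·4.08 + 20498·3.93) / 27785
= 110288.1 / 27785 = 3.9693... → 3.97.

3.97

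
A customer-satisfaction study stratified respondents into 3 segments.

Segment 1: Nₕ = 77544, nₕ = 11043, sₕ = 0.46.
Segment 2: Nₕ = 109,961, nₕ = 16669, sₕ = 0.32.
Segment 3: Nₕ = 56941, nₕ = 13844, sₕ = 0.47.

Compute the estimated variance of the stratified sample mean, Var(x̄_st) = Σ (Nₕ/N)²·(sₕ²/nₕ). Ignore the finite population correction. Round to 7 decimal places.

N = 244446. Term for each stratum: Wₕ²sₕ²/nₕ.
Var(x̄_st) = 0.0000019282 + 0.0000012431 + 0.0000008658 = 0.0000040371 → 0.0000040.

0.0000040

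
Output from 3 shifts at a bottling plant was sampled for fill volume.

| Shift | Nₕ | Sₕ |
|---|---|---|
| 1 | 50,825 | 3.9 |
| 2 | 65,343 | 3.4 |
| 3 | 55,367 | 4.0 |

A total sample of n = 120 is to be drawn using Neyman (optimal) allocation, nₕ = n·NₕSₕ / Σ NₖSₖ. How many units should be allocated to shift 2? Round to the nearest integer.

42

1: NₕSₕ = 50825·3.9 = 198217.5
2: NₕSₕ = 65343·3.4 = 222166.2
3: NₕSₕ = 55367·4.0 = 221468
Σ NₕSₕ = 641851.7.
n_2 = 120·222166.2/641851.7 = 41.536... → 42.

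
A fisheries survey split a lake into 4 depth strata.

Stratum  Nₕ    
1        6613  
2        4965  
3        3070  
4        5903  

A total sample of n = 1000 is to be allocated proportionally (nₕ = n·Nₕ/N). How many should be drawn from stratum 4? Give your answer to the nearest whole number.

N = 6613 + 4965 + 3070 + 5903 = 20551.
n_4 = 1000·5903/20551 = 287.237... → 287.

287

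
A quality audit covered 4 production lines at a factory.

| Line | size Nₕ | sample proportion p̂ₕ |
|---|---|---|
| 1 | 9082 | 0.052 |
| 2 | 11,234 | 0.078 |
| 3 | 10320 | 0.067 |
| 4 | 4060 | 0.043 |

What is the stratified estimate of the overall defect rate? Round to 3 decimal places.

Wₕ = Nₕ/N with N = 34696: 0.2618, 0.3238, 0.2974, 0.1170.
p̂_st = 0.2618·0.052 + 0.3238·0.078 + 0.2974·0.067 + 0.1170·0.043 ≈ 0.06383... → 0.064.

0.064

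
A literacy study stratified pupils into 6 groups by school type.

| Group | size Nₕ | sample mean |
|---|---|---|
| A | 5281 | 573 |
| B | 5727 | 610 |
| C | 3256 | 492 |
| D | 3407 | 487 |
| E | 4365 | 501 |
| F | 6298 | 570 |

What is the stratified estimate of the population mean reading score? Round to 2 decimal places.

549.07

N = 28334; weights Wₕ = Nₕ/N = (0.1864, 0.2021, 0.1149, 0.1202, 0.1541, 0.2223).
x̄_st = Σ Wₕ·x̄ₕ = 0.1864·573 + 0.2021·610 + 0.1149·492 + 0.1202·487 + 0.1541·501 + 0.2223·570 ≈ 549.0707...
→ 549.07.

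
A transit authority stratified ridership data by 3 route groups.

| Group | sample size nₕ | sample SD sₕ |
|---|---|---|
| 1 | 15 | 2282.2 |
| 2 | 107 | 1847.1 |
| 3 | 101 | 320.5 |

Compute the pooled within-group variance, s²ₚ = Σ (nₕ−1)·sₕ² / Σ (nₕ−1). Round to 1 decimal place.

2021993.9

1: (15−1)·2282.2² = 14·5208436.84 = 72918115.76
2: (107−1)·1847.1² = 106·3411778.41 = 361648511.46
3: (101−1)·320.5² = 100·102720.25 = 10272025
Numerator = 444838652.22; denominator = Σ(nₕ−1) = 220.
s²ₚ = 444838652.22/220 = 2021993.874... → 2021993.9.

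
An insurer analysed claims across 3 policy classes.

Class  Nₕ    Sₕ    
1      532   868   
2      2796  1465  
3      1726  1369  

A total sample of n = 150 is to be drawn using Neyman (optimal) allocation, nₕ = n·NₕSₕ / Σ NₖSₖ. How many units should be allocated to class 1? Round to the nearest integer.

10

Σ NₕSₕ = 532·868 + 2796·1465 + 1726·1369 = 6920810.
Share for 1: 461776/6920810 = 0.06672.
n_1 = 150 × 0.06672 = 10.008... → 10.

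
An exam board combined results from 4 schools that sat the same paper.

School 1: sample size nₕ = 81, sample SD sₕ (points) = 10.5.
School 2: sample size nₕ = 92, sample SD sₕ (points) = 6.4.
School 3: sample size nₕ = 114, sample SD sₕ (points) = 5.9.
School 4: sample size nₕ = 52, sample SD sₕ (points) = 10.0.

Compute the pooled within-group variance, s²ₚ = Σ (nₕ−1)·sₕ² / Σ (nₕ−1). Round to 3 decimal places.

64.421

1: (81−1)·10.5² = 80·110.25 = 8820
2: (92−1)·6.4² = 91·40.96 = 3727.36
3: (114−1)·5.9² = 113·34.81 = 3933.53
4: (52−1)·10.0² = 51·100 = 5100
Numerator = 21580.89; denominator = Σ(nₕ−1) = 335.
s²ₚ = 21580.89/335 = 64.42057... → 64.421.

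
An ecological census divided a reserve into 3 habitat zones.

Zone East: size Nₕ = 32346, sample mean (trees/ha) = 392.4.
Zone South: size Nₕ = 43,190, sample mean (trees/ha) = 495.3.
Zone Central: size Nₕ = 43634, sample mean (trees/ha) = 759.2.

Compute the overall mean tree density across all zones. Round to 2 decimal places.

564.00

N = 32346 + 43190 + 43634 = 119170.
Overall mean = Σ (Nₕ/N)·x̄ₕ — weight by population share, not a simple average.
Σ Nₕx̄ₕ = 32346·392.4 + 43190·495.3 + 43634·759.2 = 12692570.4 + 21392007 + 33126932.8 = 67211510.2.
Divide by N: 67211510.2 / 119170 = 563.9969... → 564.00.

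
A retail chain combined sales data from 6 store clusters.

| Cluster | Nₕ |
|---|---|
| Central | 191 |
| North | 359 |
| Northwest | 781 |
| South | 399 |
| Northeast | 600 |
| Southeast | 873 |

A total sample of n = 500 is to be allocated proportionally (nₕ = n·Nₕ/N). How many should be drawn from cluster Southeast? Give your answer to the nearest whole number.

136

N = 191 + 359 + 781 + 399 + 600 + 873 = 3203.
n_Southeast = 500·873/3203 = 136.278... → 136.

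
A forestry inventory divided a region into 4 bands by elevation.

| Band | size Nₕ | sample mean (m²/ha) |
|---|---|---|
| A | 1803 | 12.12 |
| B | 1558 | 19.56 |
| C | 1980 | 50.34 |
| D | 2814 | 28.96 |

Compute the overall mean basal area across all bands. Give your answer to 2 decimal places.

28.63

N = 8155; weights Wₕ = Nₕ/N = (0.2211, 0.1910, 0.2428, 0.3451).
x̄_st = Σ Wₕ·x̄ₕ = 0.2211·12.12 + 0.1910·19.56 + 0.2428·50.34 + 0.3451·28.96 ≈ 28.6319...
→ 28.63.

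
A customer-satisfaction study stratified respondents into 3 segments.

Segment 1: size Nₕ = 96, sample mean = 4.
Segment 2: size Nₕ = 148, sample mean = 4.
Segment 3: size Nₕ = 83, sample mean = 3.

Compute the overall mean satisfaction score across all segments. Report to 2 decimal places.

3.75

x̄_st = (Σ Nₕx̄ₕ) / (Σ Nₕ) = (96·4 + 148·4 + 83·3) / 327
= 1225 / 327 = 3.7462... → 3.75.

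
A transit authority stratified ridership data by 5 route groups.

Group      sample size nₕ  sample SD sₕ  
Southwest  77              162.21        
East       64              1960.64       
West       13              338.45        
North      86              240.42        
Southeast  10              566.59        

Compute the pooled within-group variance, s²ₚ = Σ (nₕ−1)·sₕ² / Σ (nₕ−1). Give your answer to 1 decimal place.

Degrees of freedom: 76 + 63 + 12 + 85 + 9 = 245.
Σ(nₕ−1)sₕ² = 76·26312.0841 + 63·3844109.2096 + 12·114548.4025 + 85·57801.7764 + 9·321024.2281 = 253355548.4733.
s²ₚ = 253355548.4733 / 245 = 1034104.279... → 1034104.3.

1034104.3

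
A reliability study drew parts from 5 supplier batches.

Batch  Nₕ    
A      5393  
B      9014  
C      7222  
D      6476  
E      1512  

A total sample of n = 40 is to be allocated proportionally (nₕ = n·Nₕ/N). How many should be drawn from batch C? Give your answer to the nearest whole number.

N = 5393 + 9014 + 7222 + 6476 + 1512 = 29617.
n_C = 40·7222/29617 = 9.754... → 10.

10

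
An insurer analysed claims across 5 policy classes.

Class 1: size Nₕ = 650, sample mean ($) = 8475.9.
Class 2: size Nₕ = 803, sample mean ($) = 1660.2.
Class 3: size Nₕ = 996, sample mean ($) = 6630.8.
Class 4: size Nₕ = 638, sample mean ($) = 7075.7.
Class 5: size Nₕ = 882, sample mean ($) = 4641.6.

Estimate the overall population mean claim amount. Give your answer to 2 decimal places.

N = 3969; weights Wₕ = Nₕ/N = (0.1638, 0.2023, 0.2509, 0.1607, 0.2222).
x̄_st = Σ Wₕ·x̄ₕ = 0.1638·8475.9 + 0.2023·1660.2 + 0.2509·6630.8 + 0.1607·7075.7 + 0.2222·4641.6 ≈ 5556.8003...
→ 5556.80.

5556.80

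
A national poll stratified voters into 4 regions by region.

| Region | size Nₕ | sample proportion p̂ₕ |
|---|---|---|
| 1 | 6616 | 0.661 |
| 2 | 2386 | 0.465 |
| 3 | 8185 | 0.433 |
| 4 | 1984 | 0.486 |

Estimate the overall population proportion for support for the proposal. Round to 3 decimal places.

Wₕ = Nₕ/N with N = 19171: 0.3451, 0.1245, 0.4269, 0.1035.
p̂_st = 0.3451·0.661 + 0.1245·0.465 + 0.4269·0.433 + 0.1035·0.486 ≈ 0.52115... → 0.521.

0.521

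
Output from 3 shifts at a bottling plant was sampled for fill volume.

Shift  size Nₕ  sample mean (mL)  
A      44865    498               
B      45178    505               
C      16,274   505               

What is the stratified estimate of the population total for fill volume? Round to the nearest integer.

Estimate total by summing Nₕ·x̄ₕ over strata.
44865·498 + 45178·505 + 16274·505 = 22342770 + 22814890 + 8218370 = 53376030.

53376030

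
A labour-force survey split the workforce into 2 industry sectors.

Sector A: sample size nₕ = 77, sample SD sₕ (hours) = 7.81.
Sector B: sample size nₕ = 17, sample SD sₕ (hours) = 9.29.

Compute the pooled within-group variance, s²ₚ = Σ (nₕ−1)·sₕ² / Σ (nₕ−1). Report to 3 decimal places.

A: (77−1)·7.81² = 76·60.9961 = 4635.7036
B: (17−1)·9.29² = 16·86.3041 = 1380.8656
Numerator = 6016.5692; denominator = Σ(nₕ−1) = 92.
s²ₚ = 6016.5692/92 = 65.39749... → 65.397.

65.397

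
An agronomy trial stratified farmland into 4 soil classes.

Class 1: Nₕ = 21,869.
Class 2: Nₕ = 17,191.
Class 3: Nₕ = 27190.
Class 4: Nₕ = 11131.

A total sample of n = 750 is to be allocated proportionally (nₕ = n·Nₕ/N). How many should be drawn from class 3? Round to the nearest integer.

Share of class 3 = 27190/77381 = 0.35138.
Allocate 750 × 0.35138 = 263.534... → 264.

264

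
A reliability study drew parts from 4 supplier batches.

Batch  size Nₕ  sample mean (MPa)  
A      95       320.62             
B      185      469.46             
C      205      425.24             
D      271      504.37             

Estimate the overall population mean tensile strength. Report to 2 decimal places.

451.28

N = 756; weights Wₕ = Nₕ/N = (0.1257, 0.2447, 0.2712, 0.3585).
x̄_st = Σ Wₕ·x̄ₕ = 0.1257·320.62 + 0.2447·469.46 + 0.2712·425.24 + 0.3585·504.37 ≈ 451.2797...
→ 451.28.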